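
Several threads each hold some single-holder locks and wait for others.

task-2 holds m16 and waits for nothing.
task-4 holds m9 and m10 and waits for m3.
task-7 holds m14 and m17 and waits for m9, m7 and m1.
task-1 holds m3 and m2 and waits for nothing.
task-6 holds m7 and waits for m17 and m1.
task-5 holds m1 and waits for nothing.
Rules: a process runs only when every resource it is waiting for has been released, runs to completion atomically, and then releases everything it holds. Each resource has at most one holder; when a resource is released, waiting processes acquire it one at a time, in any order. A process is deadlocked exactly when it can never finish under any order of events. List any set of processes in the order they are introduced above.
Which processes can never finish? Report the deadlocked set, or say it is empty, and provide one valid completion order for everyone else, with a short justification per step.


Deadlocked: task-7 and task-6.
Key observation: task-7 -> task-6 -> task-7 is a circular wait — nothing in it can go first; no other process is dragged down with it.
The rest can finish in the order task-5, task-1, task-2, task-4.
Verifying each step:
  task-5: no waits; runs immediately, freeing m1
  task-1: no waits; runs immediately, freeing m3 and m2
  task-2: no waits; runs immediately, freeing m16
  task-4: everything it awaited (m3) is free; runs, freeing m9 and m10


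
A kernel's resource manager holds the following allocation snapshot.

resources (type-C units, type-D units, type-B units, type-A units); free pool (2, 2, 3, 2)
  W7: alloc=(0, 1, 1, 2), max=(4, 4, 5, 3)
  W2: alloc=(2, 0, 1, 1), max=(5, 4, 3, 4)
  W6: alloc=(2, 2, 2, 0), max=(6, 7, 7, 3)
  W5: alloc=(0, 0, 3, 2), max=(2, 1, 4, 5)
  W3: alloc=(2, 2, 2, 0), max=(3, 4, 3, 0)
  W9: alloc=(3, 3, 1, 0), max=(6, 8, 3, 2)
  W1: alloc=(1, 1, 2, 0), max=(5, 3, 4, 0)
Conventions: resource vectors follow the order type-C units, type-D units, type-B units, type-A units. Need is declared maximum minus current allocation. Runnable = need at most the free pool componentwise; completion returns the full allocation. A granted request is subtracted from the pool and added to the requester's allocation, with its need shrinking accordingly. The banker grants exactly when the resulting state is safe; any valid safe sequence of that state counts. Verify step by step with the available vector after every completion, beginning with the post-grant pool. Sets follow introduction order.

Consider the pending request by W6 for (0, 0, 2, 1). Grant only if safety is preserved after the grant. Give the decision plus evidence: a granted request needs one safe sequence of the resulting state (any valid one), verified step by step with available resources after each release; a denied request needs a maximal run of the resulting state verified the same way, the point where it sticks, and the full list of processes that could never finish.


GRANT: granting preserves safety; a valid post-grant sequence is W3, W1, W7, W9, W6, W2, W5.
Key observation: after the grant the pool drops to (2, 2, 1, 1), which still lets W3 finish first and unwind the rest.
Check on the post-grant state, step by step:
  pool = (2, 2, 1, 1)
  W3: need (1, 2, 1, 0) fits (2, 2, 1, 1); releases (2, 2, 2, 0), pool now (4, 4, 3, 1)
  W1: need (4, 2, 2, 0) fits (4, 4, 3, 1); releases (1, 1, 2, 0), pool now (5, 5, 5, 1)
  W7: need (4, 3, 4, 1) fits (5, 5, 5, 1); releases (0, 1, 1, 2), pool now (5, 6, 6, 3)
  W9: need (3, 5, 2, 2) fits (5, 6, 6, 3); releases (3, 3, 1, 0), pool now (8, 9, 7, 3)
  W6: need (4, 5, 3, 2) fits (8, 9, 7, 3); releases (2, 2, 4, 1), pool now (10, 11, 11, 4)
  W2: need (3, 4, 2, 3) fits (10, 11, 11, 4); releases (2, 0, 1, 1), pool now (12, 11, 12, 5)
  W5: need (2, 1, 1, 3) fits (12, 11, 12, 5); releases (0, 0, 3, 2), pool now (12, 11, 15, 7)


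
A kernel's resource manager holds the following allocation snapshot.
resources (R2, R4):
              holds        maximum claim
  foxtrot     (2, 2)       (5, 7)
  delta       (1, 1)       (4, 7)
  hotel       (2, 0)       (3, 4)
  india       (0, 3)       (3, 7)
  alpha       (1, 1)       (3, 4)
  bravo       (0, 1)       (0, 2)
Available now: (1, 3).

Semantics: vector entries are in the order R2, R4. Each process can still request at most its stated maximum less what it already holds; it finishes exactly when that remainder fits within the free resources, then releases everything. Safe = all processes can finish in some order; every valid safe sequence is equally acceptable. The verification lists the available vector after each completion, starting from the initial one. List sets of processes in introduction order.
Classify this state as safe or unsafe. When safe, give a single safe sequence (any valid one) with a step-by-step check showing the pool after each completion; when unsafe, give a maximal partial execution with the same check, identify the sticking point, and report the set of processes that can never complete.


SAFE. One safe sequence: bravo, hotel, alpha, india, delta, foxtrot.
Key observation: reading the order forward, hotel is the first process whose need (1, 4) meets the free pool (1, 4) exactly on a resource it requests.
Step-by-step check:
  pool = (1, 3)
  bravo needs (0, 1) <= (1, 3) -> finishes; pool += (0, 1) = (1, 4)
  hotel needs (1, 4) <= (1, 4) -> finishes; pool += (2, 0) = (3, 4)
  alpha needs (2, 3) <= (3, 4) -> finishes; pool += (1, 1) = (4, 5)
  india needs (3, 4) <= (4, 5) -> finishes; pool += (0, 3) = (4, 8)
  delta needs (3, 6) <= (4, 8) -> finishes; pool += (1, 1) = (5, 9)
  foxtrot needs (3, 5) <= (5, 9) -> finishes; pool += (2, 2) = (7, 11)


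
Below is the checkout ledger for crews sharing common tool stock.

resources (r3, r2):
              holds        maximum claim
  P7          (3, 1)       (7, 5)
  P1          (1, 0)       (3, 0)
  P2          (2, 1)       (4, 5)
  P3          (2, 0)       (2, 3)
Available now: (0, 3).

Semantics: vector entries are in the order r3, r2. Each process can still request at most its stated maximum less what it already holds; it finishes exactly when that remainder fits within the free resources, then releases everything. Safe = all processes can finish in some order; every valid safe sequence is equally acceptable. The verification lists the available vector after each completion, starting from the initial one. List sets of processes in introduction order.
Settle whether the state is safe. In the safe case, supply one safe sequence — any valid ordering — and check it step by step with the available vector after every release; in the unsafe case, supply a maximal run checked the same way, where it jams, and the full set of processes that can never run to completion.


UNSAFE — no complete ordering exists.
Key observation: even finishing P3, P1 leaves just (3, 3) free — too little r2 for any of the remaining processes.
A maximal execution: P3, P1 — then nothing else fits. Verifying each step:
  pool = (0, 3)
  run P3 (needs (0, 3), free (0, 3)); after release of (2, 0) the pool is (2, 3)
  run P1 (needs (2, 0), free (2, 3)); after release of (1, 0) the pool is (3, 3)
  P7 still needs (4, 4) but only (3, 3) is free — short on r3 and r2
  P2 still needs (2, 4) but only (3, 3) is free — short on r2
Never able to finish: P7 and P2.


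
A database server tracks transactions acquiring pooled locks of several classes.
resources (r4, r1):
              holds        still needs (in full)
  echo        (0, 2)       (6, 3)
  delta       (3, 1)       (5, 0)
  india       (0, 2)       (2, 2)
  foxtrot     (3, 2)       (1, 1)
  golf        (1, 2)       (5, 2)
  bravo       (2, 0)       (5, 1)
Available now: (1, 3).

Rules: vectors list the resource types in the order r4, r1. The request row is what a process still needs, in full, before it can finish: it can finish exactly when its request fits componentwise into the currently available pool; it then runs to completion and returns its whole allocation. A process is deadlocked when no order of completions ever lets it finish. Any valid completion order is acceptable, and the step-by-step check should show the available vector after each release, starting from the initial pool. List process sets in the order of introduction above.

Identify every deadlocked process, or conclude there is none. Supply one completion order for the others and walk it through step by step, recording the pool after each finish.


Deadlocked set: echo, delta, golf and bravo.
Key observation: once foxtrot, india finish, the pool peaks at (4, 7) — and every remaining process still needs more r4 than that.
The rest can finish in the order foxtrot, india. Step-by-step check:
  pool = (1, 3)
  foxtrot: need (1, 1) fits (1, 3); releases (3, 2), pool now (4, 5)
  india: need (2, 2) fits (4, 5); releases (0, 2), pool now (4, 7)
None of the blocked processes ever fits:
  echo still needs (6, 3) but only (4, 7) is free — short on r4
  delta still needs (5, 0) but only (4, 7) is free — short on r4
  golf still needs (5, 2) but only (4, 7) is free — short on r4
  bravo still needs (5, 1) but only (4, 7) is free — short on r4


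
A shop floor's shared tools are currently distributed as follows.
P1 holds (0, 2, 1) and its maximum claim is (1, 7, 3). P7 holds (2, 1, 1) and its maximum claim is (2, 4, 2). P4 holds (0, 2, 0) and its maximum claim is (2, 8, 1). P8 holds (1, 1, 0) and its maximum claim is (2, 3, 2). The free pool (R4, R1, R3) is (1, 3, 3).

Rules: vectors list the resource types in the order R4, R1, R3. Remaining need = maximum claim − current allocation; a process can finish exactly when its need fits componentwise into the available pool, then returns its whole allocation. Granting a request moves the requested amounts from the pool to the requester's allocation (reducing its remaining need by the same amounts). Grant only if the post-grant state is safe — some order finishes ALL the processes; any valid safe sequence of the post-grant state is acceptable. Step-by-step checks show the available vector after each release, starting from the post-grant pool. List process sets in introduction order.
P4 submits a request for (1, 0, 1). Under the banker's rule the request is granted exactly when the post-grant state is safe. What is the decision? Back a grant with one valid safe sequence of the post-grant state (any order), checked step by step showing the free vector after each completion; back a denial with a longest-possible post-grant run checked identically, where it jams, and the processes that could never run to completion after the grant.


GRANT — the state after the grant stays safe, e.g. via P7, P8, P1, P4.
Key observation: the grant leaves (0, 3, 2) free — enough for P7, whose release restarts the cascade.
Step-by-step check of the post-grant state:
  pool = (0, 3, 2)
  P7 needs (0, 3, 1) <= (0, 3, 2) -> finishes; pool += (2, 1, 1) = (2, 4, 3)
  P8 needs (1, 2, 2) <= (2, 4, 3) -> finishes; pool += (1, 1, 0) = (3, 5, 3)
  P1 needs (1, 5, 2) <= (3, 5, 3) -> finishes; pool += (0, 2, 1) = (3, 7, 4)
  P4 needs (1, 6, 0) <= (3, 7, 4) -> finishes; pool += (1, 2, 1) = (4, 9, 5)


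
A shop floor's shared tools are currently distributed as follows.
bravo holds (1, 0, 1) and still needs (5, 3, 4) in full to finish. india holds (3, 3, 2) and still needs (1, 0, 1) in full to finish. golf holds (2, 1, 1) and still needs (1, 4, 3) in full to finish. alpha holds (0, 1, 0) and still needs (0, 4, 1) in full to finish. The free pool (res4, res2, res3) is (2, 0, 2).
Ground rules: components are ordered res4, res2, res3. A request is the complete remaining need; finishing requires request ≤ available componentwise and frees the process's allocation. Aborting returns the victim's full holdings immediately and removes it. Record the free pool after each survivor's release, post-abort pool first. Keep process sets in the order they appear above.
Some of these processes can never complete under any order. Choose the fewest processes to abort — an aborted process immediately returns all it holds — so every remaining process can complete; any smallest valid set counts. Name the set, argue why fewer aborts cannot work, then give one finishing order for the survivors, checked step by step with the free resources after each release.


The answer: abort golf.
Key observation: alpha had no path to completion before; after the abort of golf ((2, 1, 1) returned), step 3 is where it fits.
Why nothing smaller works: aborting no one leaves the state deadlocked as given.
One survivor order: india, bravo, alpha. Verifying each step (post-abort pool first):
  pool = (4, 1, 3)
  run india (needs (1, 0, 1), free (4, 1, 3)); after release of (3, 3, 2) the pool is (7, 4, 5)
  run bravo (needs (5, 3, 4), free (7, 4, 5)); after release of (1, 0, 1) the pool is (8, 4, 6)
  run alpha (needs (0, 4, 1), free (8, 4, 6)); after release of (0, 1, 0) the pool is (8, 5, 6)


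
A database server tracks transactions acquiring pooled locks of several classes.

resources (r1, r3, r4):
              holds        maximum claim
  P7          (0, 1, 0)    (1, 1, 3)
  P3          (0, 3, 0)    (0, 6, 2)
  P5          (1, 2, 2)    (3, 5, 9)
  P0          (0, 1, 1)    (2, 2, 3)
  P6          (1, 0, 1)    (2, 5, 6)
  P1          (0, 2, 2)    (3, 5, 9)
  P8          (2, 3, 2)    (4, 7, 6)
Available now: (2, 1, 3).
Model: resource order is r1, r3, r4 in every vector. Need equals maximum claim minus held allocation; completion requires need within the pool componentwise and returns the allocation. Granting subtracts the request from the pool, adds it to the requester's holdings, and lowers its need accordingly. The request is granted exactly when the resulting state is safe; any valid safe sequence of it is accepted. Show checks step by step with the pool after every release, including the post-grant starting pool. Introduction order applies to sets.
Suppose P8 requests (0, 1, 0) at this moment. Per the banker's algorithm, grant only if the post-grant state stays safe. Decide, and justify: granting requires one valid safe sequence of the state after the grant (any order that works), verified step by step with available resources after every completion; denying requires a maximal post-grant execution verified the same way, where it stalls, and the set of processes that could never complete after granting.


DENY. Granting would leave the state unsafe.
Key observation: r3 is the bottleneck — with P7, P0 done the pool holds (2, 2, 4), short of every remaining need.
Pretend the grant happened; the run P7, P0 goes as far as possible. Step-by-step check:
  pool = (2, 0, 3)
  P7: need (1, 0, 3) fits (2, 0, 3); releases (0, 1, 0), pool now (2, 1, 3)
  P0: need (2, 1, 2) fits (2, 1, 3); releases (0, 1, 1), pool now (2, 2, 4)
  blocked: P3 wants (0, 3, 2), pool (2, 2, 4) — not enough r3
  blocked: P5 wants (2, 3, 7), pool (2, 2, 4) — not enough r3 and r4
  blocked: P6 wants (1, 5, 5), pool (2, 2, 4) — not enough r3 and r4
  blocked: P1 wants (3, 3, 7), pool (2, 2, 4) — not enough r1, r3 and r4
  blocked: P8 wants (2, 3, 4), pool (2, 2, 4) — not enough r3
Post-grant, the permanently blocked set is P3, P5, P6, P1 and P8.


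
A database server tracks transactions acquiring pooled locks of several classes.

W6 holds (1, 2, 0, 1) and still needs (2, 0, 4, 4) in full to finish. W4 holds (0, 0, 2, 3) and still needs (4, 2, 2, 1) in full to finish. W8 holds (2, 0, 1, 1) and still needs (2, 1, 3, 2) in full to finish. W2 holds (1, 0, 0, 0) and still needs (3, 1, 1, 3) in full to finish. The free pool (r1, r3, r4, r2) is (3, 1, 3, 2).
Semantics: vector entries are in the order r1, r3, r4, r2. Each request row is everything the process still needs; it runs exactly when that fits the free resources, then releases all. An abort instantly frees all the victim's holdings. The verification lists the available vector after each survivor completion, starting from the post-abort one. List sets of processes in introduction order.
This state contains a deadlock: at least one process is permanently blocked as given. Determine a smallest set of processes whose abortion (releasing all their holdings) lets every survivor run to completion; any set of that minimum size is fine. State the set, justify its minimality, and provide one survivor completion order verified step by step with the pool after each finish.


Abort W6.
Key observation: W4 was stuck for good until W6 gave back (1, 2, 0, 1); in the order shown it finishes at step 1.
No smaller set exists: with zero aborts the deadlock remains.
The survivors complete as W4, W2, W8. Walking it through (starting from the post-abort pool):
  pool = (4, 3, 3, 3)
  W4 needs (4, 2, 2, 1) <= (4, 3, 3, 3) -> finishes; pool += (0, 0, 2, 3) = (4, 3, 5, 6)
  W2 needs (3, 1, 1, 3) <= (4, 3, 5, 6) -> finishes; pool += (1, 0, 0, 0) = (5, 3, 5, 6)
  W8 needs (2, 1, 3, 2) <= (5, 3, 5, 6) -> finishes; pool += (2, 0, 1, 1) = (7, 3, 6, 7)


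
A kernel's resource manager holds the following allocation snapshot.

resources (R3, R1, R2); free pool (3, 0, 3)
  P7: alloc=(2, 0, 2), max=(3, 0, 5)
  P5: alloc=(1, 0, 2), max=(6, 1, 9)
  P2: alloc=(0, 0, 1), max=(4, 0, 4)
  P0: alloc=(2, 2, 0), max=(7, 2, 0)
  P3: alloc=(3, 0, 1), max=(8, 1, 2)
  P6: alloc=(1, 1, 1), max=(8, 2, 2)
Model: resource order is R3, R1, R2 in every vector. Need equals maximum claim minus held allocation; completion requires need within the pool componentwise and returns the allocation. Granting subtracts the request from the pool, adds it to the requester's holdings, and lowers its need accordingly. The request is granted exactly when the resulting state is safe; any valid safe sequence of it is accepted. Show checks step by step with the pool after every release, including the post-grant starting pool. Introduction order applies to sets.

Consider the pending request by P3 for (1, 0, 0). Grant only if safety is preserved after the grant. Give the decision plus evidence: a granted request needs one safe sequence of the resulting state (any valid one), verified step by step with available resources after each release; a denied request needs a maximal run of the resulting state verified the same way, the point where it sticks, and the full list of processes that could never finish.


DENY — the pretend-granted state is unsafe.
Key observation: after P7, P2 the pool peaks at (4, 0, 6), and each blocked process is short somewhere: P5 on R3, R1, R2; P0 on R3; P3 on R1; P6 on R3, R1.
On the post-grant state, P7, P2 is a maximal run — nothing extends it. Step-by-step check:
  pool = (2, 0, 3)
  P7: need (1, 0, 3) fits (2, 0, 3); releases (2, 0, 2), pool now (4, 0, 5)
  P2: need (4, 0, 3) fits (4, 0, 5); releases (0, 0, 1), pool now (4, 0, 6)
  P5 still needs (5, 1, 7) but only (4, 0, 6) is free — short on R3, R1 and R2
  P0 still needs (5, 0, 0) but only (4, 0, 6) is free — short on R3
  P3 still needs (4, 1, 1) but only (4, 0, 6) is free — short on R1
  P6 still needs (7, 1, 1) but only (4, 0, 6) is free — short on R3 and R1
Processes that could never finish after the grant: P5, P0, P3 and P6.


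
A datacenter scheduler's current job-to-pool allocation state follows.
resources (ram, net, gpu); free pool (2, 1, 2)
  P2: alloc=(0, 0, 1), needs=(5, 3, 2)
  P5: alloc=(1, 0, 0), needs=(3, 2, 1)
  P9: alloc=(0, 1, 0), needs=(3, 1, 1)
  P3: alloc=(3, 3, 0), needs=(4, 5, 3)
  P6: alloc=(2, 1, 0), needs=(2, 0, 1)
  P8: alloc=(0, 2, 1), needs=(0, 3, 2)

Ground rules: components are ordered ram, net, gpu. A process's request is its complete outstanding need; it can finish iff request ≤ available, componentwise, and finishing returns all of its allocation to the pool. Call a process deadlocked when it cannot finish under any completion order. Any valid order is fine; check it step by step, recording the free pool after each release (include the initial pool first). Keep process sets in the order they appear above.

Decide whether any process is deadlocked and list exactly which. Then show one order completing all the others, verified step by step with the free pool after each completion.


No process is deadlocked.
Key observation: beginning at P6, releases accumulate fast enough that every process eventually fits.
One completion order for the rest: P6, P9, P8, P3, P2, P5. Verifying each step:
  pool = (2, 1, 2)
  run P6 (needs (2, 0, 1), free (2, 1, 2)); after release of (2, 1, 0) the pool is (4, 2, 2)
  run P9 (needs (3, 1, 1), free (4, 2, 2)); after release of (0, 1, 0) the pool is (4, 3, 2)
  run P8 (needs (0, 3, 2), free (4, 3, 2)); after release of (0, 2, 1) the pool is (4, 5, 3)
  run P3 (needs (4, 5, 3), free (4, 5, 3)); after release of (3, 3, 0) the pool is (7, 8, 3)
  run P2 (needs (5, 3, 2), free (7, 8, 3)); after release of (0, 0, 1) the pool is (7, 8, 4)
  run P5 (needs (3, 2, 1), free (7, 8, 4)); after release of (1, 0, 0) the pool is (8, 8, 4)


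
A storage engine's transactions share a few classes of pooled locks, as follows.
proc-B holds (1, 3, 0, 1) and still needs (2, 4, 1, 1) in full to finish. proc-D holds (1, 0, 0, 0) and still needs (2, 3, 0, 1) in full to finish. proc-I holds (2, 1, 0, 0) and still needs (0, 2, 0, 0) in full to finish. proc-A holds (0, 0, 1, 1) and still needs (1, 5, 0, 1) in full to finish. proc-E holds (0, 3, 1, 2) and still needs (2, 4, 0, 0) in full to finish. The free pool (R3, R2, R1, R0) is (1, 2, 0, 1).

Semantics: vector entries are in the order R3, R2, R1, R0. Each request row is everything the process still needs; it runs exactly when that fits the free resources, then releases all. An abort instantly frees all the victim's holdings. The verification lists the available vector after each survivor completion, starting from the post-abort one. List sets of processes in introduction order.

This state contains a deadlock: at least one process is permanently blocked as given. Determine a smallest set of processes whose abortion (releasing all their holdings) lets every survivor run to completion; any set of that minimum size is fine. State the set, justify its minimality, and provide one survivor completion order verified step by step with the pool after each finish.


Abort proc-E.
Key observation: the deadlocked proc-A becomes finishable only because proc-E released (0, 3, 1, 2); it completes at step 3 below.
No smaller set exists: with zero aborts the deadlock remains.
The survivors complete as proc-I, proc-D, proc-A, proc-B. Step-by-step check (starting from the post-abort pool):
  pool = (1, 5, 1, 3)
  proc-I: need (0, 2, 0, 0) fits (1, 5, 1, 3); releases (2, 1, 0, 0), pool now (3, 6, 1, 3)
  proc-D: need (2, 3, 0, 1) fits (3, 6, 1, 3); releases (1, 0, 0, 0), pool now (4, 6, 1, 3)
  proc-A: need (1, 5, 0, 1) fits (4, 6, 1, 3); releases (0, 0, 1, 1), pool now (4, 6, 2, 4)
  proc-B: need (2, 4, 1, 1) fits (4, 6, 2, 4); releases (1, 3, 0, 1), pool now (5, 9, 2, 5)


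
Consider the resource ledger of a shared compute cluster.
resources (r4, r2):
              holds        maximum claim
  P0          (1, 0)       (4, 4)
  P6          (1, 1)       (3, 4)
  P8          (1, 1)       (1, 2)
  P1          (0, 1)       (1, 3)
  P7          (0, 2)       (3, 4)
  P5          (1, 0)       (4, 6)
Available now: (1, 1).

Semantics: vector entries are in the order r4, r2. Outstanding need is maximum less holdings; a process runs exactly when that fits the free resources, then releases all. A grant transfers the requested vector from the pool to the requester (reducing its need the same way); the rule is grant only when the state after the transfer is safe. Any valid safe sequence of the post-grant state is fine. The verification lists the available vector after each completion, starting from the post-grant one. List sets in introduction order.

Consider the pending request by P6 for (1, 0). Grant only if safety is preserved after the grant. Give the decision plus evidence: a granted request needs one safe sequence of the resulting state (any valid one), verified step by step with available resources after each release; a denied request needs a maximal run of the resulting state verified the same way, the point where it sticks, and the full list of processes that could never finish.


GRANT — the state after the grant stays safe, e.g. via P8, P1, P6, P7, P0, P5.
Key observation: after the grant the pool drops to (0, 1), which still lets P8 finish first and unwind the rest.
Verifying the post-grant state step by step:
  pool = (0, 1)
  P8: need (0, 1) fits (0, 1); releases (1, 1), pool now (1, 2)
  P1: need (1, 2) fits (1, 2); releases (0, 1), pool now (1, 3)
  P6: need (1, 3) fits (1, 3); releases (2, 1), pool now (3, 4)
  P7: need (3, 2) fits (3, 4); releases (0, 2), pool now (3, 6)
  P0: need (3, 4) fits (3, 6); releases (1, 0), pool now (4, 6)
  P5: need (3, 6) fits (4, 6); releases (1, 0), pool now (5, 6)


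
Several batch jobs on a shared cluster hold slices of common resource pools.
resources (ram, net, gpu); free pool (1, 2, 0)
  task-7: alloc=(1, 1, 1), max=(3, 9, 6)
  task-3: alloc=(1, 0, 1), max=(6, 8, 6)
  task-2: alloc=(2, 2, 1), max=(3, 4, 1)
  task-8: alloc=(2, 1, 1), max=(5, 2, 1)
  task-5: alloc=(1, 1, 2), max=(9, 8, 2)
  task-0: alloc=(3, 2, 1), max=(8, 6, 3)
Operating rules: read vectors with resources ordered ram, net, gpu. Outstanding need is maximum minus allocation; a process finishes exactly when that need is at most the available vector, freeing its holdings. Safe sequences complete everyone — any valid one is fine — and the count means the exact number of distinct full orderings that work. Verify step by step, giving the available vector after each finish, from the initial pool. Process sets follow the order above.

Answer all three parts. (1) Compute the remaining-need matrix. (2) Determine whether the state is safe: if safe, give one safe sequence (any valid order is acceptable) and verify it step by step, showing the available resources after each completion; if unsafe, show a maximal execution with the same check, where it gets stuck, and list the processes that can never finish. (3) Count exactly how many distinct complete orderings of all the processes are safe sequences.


(1) Remaining need (order ram, net, gpu):
  task-7: (2, 8, 5)
  task-3: (5, 8, 5)
  task-2: (1, 2, 0)
  task-8: (3, 1, 0)
  task-5: (8, 7, 0)
  task-0: (5, 4, 2)
(2) The state is SAFE; one workable sequence: task-2, task-8, task-0, task-5, task-7, task-3.
Key observation: the order's first zero-slack moment is task-2 ((1, 2, 0) needed, (1, 2, 0) free — a requested resource with nothing to spare).
Verifying each step:
  pool = (1, 2, 0)
  run task-2 (needs (1, 2, 0), free (1, 2, 0)); after release of (2, 2, 1) the pool is (3, 4, 1)
  run task-8 (needs (3, 1, 0), free (3, 4, 1)); after release of (2, 1, 1) the pool is (5, 5, 2)
  run task-0 (needs (5, 4, 2), free (5, 5, 2)); after release of (3, 2, 1) the pool is (8, 7, 3)
  run task-5 (needs (8, 7, 0), free (8, 7, 3)); after release of (1, 1, 2) the pool is (9, 8, 5)
  run task-7 (needs (2, 8, 5), free (9, 8, 5)); after release of (1, 1, 1) the pool is (10, 9, 6)
  run task-3 (needs (5, 8, 5), free (10, 9, 6)); after release of (1, 0, 1) the pool is (11, 9, 7)
(3) Exactly 2 of the possible complete orderings are safe sequences.


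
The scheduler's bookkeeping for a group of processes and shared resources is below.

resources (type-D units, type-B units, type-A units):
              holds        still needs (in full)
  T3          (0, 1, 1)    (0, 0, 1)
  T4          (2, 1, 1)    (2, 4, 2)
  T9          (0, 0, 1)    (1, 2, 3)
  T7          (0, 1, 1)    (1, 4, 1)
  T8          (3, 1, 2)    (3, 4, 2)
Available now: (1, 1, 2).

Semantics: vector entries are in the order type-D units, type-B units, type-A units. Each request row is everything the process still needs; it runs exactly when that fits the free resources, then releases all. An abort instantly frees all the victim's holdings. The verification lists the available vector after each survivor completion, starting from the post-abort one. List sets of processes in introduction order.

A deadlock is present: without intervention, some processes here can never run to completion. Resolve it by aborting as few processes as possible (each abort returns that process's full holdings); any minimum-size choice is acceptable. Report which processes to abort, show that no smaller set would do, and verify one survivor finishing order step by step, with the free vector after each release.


Abort T4 and T7.
Key observation: the returned (2, 2, 2) from T4 and T7 is what brings T8 — unrunnable before, under any order — into play at step 2.
Why nothing smaller works — every single abort fails: T3 alone leaves T4 blocked (short on type-D units and type-B units); T4 alone leaves T7 blocked (short on type-B units); T9 alone leaves T4 blocked (short on type-D units and type-B units); T7 alone leaves T4 blocked (short on type-D units and type-B units); T8 alone leaves T4 blocked (short on type-B units).
The survivors complete as T3, T8, T9. Verifying each step (starting from the post-abort pool):
  pool = (3, 3, 4)
  T3 needs (0, 0, 1) <= (3, 3, 4) -> finishes; pool += (0, 1, 1) = (3, 4, 5)
  T8 needs (3, 4, 2) <= (3, 4, 5) -> finishes; pool += (3, 1, 2) = (6, 5, 7)
  T9 needs (1, 2, 3) <= (6, 5, 7) -> finishes; pool += (0, 0, 1) = (6, 5, 8)


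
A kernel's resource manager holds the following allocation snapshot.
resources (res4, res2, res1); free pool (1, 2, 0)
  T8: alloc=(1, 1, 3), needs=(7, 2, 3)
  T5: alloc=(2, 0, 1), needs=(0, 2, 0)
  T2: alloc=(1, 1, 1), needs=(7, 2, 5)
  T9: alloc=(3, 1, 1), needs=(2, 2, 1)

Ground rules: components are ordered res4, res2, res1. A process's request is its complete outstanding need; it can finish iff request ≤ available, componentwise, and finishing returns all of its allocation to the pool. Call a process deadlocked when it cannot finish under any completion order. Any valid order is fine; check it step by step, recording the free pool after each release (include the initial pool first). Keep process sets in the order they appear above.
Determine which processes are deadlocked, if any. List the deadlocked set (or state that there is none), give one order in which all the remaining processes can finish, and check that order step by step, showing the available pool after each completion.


Deadlocked: T8 and T2.
Key observation: the wall is res4: completing T5, T9 brings the pool only to (6, 3, 2), and all the rest need more.
The rest can finish in the order T5, T9. Verifying each step:
  pool = (1, 2, 0)
  run T5 (needs (0, 2, 0), free (1, 2, 0)); after release of (2, 0, 1) the pool is (3, 2, 1)
  run T9 (needs (2, 2, 1), free (3, 2, 1)); after release of (3, 1, 1) the pool is (6, 3, 2)
The stuck group stays short no matter what:
  blocked: T8 wants (7, 2, 3), pool (6, 3, 2) — not enough res4 and res1
  blocked: T2 wants (7, 2, 5), pool (6, 3, 2) — not enough res4 and res1


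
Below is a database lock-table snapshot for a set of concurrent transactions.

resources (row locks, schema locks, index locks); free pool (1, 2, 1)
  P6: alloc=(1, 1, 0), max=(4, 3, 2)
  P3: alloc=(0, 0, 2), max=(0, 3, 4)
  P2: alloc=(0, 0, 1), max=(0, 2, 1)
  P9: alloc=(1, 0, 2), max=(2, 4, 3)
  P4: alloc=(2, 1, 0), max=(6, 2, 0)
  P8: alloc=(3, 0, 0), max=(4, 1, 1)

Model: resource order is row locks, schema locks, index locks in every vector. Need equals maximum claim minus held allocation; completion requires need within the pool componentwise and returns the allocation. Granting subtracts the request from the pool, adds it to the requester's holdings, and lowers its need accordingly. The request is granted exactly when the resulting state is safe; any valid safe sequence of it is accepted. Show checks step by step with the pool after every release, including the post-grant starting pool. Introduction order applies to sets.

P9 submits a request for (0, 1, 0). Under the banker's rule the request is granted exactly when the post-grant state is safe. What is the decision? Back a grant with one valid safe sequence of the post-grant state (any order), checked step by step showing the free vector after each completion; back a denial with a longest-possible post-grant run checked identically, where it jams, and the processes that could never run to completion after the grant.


GRANT: granting preserves safety; a valid post-grant sequence is P8, P4, P2, P6, P3, P9.
Key observation: after the grant the pool drops to (1, 1, 1), which still lets P8 finish first and unwind the rest.
Verifying the post-grant state step by step:
  pool = (1, 1, 1)
  run P8 (needs (1, 1, 1), free (1, 1, 1)); after release of (3, 0, 0) the pool is (4, 1, 1)
  run P4 (needs (4, 1, 0), free (4, 1, 1)); after release of (2, 1, 0) the pool is (6, 2, 1)
  run P2 (needs (0, 2, 0), free (6, 2, 1)); after release of (0, 0, 1) the pool is (6, 2, 2)
  run P6 (needs (3, 2, 2), free (6, 2, 2)); after release of (1, 1, 0) the pool is (7, 3, 2)
  run P3 (needs (0, 3, 2), free (7, 3, 2)); after release of (0, 0, 2) the pool is (7, 3, 4)
  run P9 (needs (1, 3, 1), free (7, 3, 4)); after release of (1, 1, 2) the pool is (8, 4, 6)


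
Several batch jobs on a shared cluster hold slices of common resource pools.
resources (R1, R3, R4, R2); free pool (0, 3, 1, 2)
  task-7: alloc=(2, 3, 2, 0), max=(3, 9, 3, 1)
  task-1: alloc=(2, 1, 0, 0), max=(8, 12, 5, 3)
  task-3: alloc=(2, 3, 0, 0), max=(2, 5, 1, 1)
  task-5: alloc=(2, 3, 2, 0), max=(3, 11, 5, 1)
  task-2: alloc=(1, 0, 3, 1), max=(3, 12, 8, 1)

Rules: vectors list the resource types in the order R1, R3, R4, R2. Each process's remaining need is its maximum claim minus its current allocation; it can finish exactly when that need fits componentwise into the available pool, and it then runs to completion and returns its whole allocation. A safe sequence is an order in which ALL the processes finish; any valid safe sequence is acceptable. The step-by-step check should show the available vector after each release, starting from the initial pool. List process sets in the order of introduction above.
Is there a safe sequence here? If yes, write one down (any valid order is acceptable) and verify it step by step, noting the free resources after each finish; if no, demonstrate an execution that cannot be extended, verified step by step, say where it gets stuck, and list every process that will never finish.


SAFE — a valid safe sequence is task-3, task-7, task-5, task-2, task-1.
Key observation: task-3 is the earliest step where a requested resource binds exactly: need (0, 2, 1, 1), pool (0, 3, 1, 2) at its turn.
Verifying each step:
  pool = (0, 3, 1, 2)
  task-3: need (0, 2, 1, 1) fits (0, 3, 1, 2); releases (2, 3, 0, 0), pool now (2, 6, 1, 2)
  task-7: need (1, 6, 1, 1) fits (2, 6, 1, 2); releases (2, 3, 2, 0), pool now (4, 9, 3, 2)
  task-5: need (1, 8, 3, 1) fits (4, 9, 3, 2); releases (2, 3, 2, 0), pool now (6, 12, 5, 2)
  task-2: need (2, 12, 5, 0) fits (6, 12, 5, 2); releases (1, 0, 3, 1), pool now (7, 12, 8, 3)
  task-1: need (6, 11, 5, 3) fits (7, 12, 8, 3); releases (2, 1, 0, 0), pool now (9, 13, 8, 3)


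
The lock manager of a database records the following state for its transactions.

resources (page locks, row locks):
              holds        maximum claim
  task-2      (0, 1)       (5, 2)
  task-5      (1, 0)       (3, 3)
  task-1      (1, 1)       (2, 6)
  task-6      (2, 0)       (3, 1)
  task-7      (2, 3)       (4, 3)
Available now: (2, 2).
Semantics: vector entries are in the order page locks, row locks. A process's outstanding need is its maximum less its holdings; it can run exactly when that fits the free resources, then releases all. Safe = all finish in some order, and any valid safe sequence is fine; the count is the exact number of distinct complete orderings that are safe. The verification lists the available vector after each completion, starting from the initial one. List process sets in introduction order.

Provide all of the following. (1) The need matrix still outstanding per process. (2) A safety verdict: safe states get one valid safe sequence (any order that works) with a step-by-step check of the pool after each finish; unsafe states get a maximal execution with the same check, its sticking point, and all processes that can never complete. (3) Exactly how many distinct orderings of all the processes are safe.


(1) Need matrix, components ordered page locks, row locks:
  task-2: (5, 1)
  task-5: (2, 3)
  task-1: (1, 5)
  task-6: (1, 1)
  task-7: (2, 0)
(2) SAFE — a valid safe sequence is task-6, task-7, task-5, task-2, task-1.
Key observation: every step clears its requested resources with room to spare; the minimum clearance is 1, first at task-6 — (1, 1) vs (2, 2) free.
Walking it through:
  pool = (2, 2)
  task-6 needs (1, 1) <= (2, 2) -> finishes; pool += (2, 0) = (4, 2)
  task-7 needs (2, 0) <= (4, 2) -> finishes; pool += (2, 3) = (6, 5)
  task-5 needs (2, 3) <= (6, 5) -> finishes; pool += (1, 0) = (7, 5)
  task-2 needs (5, 1) <= (7, 5) -> finishes; pool += (0, 1) = (7, 6)
  task-1 needs (1, 5) <= (7, 6) -> finishes; pool += (1, 1) = (8, 7)
(3) The exact count: 24 of the possible complete orderings are safe sequences.


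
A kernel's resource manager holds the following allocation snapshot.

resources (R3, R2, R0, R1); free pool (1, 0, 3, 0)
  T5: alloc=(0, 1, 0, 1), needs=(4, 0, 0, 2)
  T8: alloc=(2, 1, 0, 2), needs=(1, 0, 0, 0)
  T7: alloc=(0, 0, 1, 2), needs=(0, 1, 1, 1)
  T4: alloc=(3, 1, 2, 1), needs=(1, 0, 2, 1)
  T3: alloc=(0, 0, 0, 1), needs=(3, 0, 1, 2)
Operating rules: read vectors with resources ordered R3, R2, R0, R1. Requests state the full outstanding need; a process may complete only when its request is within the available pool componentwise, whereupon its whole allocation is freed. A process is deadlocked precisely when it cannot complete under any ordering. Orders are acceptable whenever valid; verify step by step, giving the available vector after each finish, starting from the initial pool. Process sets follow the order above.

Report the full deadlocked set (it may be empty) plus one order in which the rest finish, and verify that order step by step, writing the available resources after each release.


Nothing here is deadlocked.
Key observation: starting with T8, each completion frees enough for the next — no one is permanently blocked.
One completion order for the rest: T8, T4, T7, T5, T3. Verifying each step:
  pool = (1, 0, 3, 0)
  T8 needs (1, 0, 0, 0) <= (1, 0, 3, 0) -> finishes; pool += (2, 1, 0, 2) = (3, 1, 3, 2)
  T4 needs (1, 0, 2, 1) <= (3, 1, 3, 2) -> finishes; pool += (3, 1, 2, 1) = (6, 2, 5, 3)
  T7 needs (0, 1, 1, 1) <= (6, 2, 5, 3) -> finishes; pool += (0, 0, 1, 2) = (6, 2, 6, 5)
  T5 needs (4, 0, 0, 2) <= (6, 2, 6, 5) -> finishes; pool += (0, 1, 0, 1) = (6, 3, 6, 6)
  T3 needs (3, 0, 1, 2) <= (6, 3, 6, 6) -> finishes; pool += (0, 0, 0, 1) = (6, 3, 6, 7)


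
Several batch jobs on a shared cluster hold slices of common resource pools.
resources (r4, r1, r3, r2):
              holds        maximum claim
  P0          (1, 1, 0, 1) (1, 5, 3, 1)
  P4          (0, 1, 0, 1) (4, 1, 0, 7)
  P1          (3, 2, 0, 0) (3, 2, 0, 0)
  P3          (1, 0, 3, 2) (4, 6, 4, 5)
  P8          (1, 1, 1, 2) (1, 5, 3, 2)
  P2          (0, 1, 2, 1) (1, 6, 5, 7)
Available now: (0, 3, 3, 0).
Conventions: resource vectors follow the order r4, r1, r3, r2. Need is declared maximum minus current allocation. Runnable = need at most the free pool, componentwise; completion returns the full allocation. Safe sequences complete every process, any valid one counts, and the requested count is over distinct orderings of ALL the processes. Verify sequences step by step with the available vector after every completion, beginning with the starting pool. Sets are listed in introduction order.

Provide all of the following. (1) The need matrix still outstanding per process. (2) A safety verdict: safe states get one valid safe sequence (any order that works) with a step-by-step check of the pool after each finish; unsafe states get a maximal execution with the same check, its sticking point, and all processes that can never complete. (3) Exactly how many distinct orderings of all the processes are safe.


(1) Remaining need (order r4, r1, r3, r2):
  P0: (0, 4, 3, 0)
  P4: (4, 0, 0, 6)
  P1: (0, 0, 0, 0)
  P3: (3, 6, 1, 3)
  P8: (0, 4, 2, 0)
  P2: (1, 5, 3, 6)
(2) UNSAFE — no complete ordering exists.
Key observation: even finishing P1, P0, P8, P3 leaves just (6, 7, 7, 5) free — too little r2 for any of the remaining processes.
Going as far as possible: P1, P0, P8, P3; after that, nothing fits. Verifying each step:
  pool = (0, 3, 3, 0)
  P1 needs (0, 0, 0, 0) <= (0, 3, 3, 0) -> finishes; pool += (3, 2, 0, 0) = (3, 5, 3, 0)
  P0 needs (0, 4, 3, 0) <= (3, 5, 3, 0) -> finishes; pool += (1, 1, 0, 1) = (4, 6, 3, 1)
  P8 needs (0, 4, 2, 0) <= (4, 6, 3, 1) -> finishes; pool += (1, 1, 1, 2) = (5, 7, 4, 3)
  P3 needs (3, 6, 1, 3) <= (5, 7, 4, 3) -> finishes; pool += (1, 0, 3, 2) = (6, 7, 7, 5)
  blocked: P4 wants (4, 0, 0, 6), pool (6, 7, 7, 5) — not enough r2
  blocked: P2 wants (1, 5, 3, 6), pool (6, 7, 7, 5) — not enough r2
Processes that can never finish: P4 and P2.
(3) Exactly 0 of the possible complete orderings are safe sequences.
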